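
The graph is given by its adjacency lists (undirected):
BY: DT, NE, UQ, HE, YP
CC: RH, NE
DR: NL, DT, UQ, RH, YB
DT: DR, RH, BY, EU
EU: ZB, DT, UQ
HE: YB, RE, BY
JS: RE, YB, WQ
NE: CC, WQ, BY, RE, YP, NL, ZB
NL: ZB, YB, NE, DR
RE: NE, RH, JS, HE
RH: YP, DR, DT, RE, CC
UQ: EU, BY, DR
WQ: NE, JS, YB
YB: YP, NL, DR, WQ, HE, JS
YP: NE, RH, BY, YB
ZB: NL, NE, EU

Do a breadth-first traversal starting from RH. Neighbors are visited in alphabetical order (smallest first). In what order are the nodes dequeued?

Visit RH; enqueue CC, DR, DT, RE, YP → queue [CC, DR, DT, RE, YP]
Visit CC; enqueue NE → queue [DR, DT, RE, YP, NE]
Visit DR; enqueue NL, UQ, YB → queue [DT, RE, YP, NE, NL, UQ, YB]
Visit DT; enqueue BY, EU → queue [RE, YP, NE, NL, UQ, YB, BY, EU]
Visit RE; enqueue HE, JS → queue [YP, NE, NL, UQ, YB, BY, EU, HE, JS]
Visit YP → queue [NE, NL, UQ, YB, BY, EU, HE, JS]
Visit NE; enqueue WQ, ZB → queue [NL, UQ, YB, BY, EU, HE, JS, WQ, ZB]
Visit NL → queue [UQ, YB, BY, EU, HE, JS, WQ, ZB]
Visit UQ → queue [YB, BY, EU, HE, JS, WQ, ZB]
Visit YB → queue [BY, EU, HE, JS, WQ, ZB]
Visit BY → queue [EU, HE, JS, WQ, ZB]
Visit EU → queue [HE, JS, WQ, ZB]
Visit HE → queue [JS, WQ, ZB]
Visit JS → queue [WQ, ZB]
Visit WQ → queue [ZB]
Visit ZB → queue []

RH -> CC -> DR -> DT -> RE -> YP -> NE -> NL -> UQ -> YB -> BY -> EU -> HE -> JS -> WQ -> ZB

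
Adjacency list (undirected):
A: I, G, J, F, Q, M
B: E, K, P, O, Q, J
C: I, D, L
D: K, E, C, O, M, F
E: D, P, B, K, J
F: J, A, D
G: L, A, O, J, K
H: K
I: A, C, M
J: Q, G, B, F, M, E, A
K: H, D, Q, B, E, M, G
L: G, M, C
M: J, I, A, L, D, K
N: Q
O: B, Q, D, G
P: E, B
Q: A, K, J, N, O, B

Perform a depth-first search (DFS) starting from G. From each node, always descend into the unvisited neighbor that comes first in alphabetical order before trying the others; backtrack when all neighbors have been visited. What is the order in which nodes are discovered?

Visit G
G → A
A → F
F → D
D → C
C → I
I → M
M → J
J → B
B → E
E → K
K → H
K → Q
Q → N
Q → O
E → P
M → L

G A F D C I M J B E K H Q N O P L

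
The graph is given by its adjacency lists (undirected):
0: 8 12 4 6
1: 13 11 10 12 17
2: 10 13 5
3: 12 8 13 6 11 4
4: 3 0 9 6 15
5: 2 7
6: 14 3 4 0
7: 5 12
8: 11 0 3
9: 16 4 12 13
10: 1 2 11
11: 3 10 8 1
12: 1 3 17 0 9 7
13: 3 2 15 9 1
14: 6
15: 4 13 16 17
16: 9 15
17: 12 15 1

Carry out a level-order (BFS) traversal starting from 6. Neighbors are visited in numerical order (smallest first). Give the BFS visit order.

6 → 0 → 3 → 4 → 14 → 8 → 12 → 11 → 13 → 9 → 15 → 1 → 7 → 17 → 10 → 2 → 16 → 5

Visit 6; enqueue 0, 3, 4, 14 → queue [0, 3, 4, 14]
Visit 0; enqueue 8, 12 → queue [3, 4, 14, 8, 12]
Visit 3; enqueue 11, 13 → queue [4, 14, 8, 12, 11, 13]
Visit 4; enqueue 9, 15 → queue [14, 8, 12, 11, 13, 9, 15]
Visit 14 → queue [8, 12, 11, 13, 9, 15]
Visit 8 → queue [12, 11, 13, 9, 15]
Visit 12; enqueue 1, 7, 17 → queue [11, 13, 9, 15, 1, 7, 17]
Visit 11; enqueue 10 → queue [13, 9, 15, 1, 7, 17, 10]
Visit 13; enqueue 2 → queue [9, 15, 1, 7, 17, 10, 2]
Visit 9; enqueue 16 → queue [15, 1, 7, 17, 10, 2, 16]
Visit 15 → queue [1, 7, 17, 10, 2, 16]
Visit 1 → queue [7, 17, 10, 2, 16]
Visit 7; enqueue 5 → queue [17, 10, 2, 16, 5]
Visit 17 → queue [10, 2, 16, 5]
Visit 10 → queue [2, 16, 5]
Visit 2 → queue [16, 5]
Visit 16 → queue [5]
Visit 5 → queue []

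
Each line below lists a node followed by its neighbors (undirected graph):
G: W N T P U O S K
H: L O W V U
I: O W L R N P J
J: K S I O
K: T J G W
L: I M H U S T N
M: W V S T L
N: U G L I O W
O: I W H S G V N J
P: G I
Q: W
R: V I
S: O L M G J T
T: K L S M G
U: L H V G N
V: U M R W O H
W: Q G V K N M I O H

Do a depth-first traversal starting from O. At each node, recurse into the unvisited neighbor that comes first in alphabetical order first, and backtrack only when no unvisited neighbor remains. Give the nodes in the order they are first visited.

Visit O
O → G
G → K
K → J
J → I
I → L
L → H
H → U
U → N
N → W
W → M
M → S
S → T
M → V
V → R
W → Q
I → P

O -> G -> K -> J -> I -> L -> H -> U -> N -> W -> M -> S -> T -> V -> R -> Q -> P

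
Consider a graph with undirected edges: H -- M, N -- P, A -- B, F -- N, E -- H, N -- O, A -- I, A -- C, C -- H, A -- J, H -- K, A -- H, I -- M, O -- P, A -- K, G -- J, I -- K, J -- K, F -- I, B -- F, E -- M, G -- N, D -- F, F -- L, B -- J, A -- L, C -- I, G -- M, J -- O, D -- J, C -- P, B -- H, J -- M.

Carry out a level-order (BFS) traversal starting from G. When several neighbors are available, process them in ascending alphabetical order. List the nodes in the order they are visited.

G, J, M, N, A, B, D, K, O, E, H, I, F, P, C, L

Visit G; enqueue J, M, N → queue [J, M, N]
Visit J; enqueue A, B, D, K, O → queue [M, N, A, B, D, K, O]
Visit M; enqueue E, H, I → queue [N, A, B, D, K, O, E, H, I]
Visit N; enqueue F, P → queue [A, B, D, K, O, E, H, I, F, P]
Visit A; enqueue C, L → queue [B, D, K, O, E, H, I, F, P, C, L]
Visit B → queue [D, K, O, E, H, I, F, P, C, L]
Visit D → queue [K, O, E, H, I, F, P, C, L]
Visit K → queue [O, E, H, I, F, P, C, L]
Visit O → queue [E, H, I, F, P, C, L]
Visit E → queue [H, I, F, P, C, L]
Visit H → queue [I, F, P, C, L]
Visit I → queue [F, P, C, L]
Visit F → queue [P, C, L]
Visit P → queue [C, L]
Visit C → queue [L]
Visit L → queue []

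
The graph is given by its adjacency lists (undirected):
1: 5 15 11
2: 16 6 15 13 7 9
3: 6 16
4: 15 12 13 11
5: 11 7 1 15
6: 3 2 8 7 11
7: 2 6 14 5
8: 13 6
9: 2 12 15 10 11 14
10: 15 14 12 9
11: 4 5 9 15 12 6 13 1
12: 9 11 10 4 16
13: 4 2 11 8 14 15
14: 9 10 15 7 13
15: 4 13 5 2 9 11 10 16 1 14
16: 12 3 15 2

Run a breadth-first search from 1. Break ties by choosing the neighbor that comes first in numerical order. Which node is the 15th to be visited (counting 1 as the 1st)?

3

Visit 1; enqueue 5, 11, 15 → queue [5, 11, 15]
Visit 5; enqueue 7 → queue [11, 15, 7]
Visit 11; enqueue 4, 6, 9, 12, 13 → queue [15, 7, 4, 6, 9, 12, 13]
Visit 15; enqueue 2, 10, 14, 16 → queue [7, 4, 6, 9, 12, 13, 2, 10, 14, 16]
Visit 7 → queue [4, 6, 9, 12, 13, 2, 10, 14, 16]
Visit 4 → queue [6, 9, 12, 13, 2, 10, 14, 16]
Visit 6; enqueue 3, 8 → queue [9, 12, 13, 2, 10, 14, 16, 3, 8]
Visit 9 → queue [12, 13, 2, 10, 14, 16, 3, 8]
Visit 12 → queue [13, 2, 10, 14, 16, 3, 8]
Visit 13 → queue [2, 10, 14, 16, 3, 8]
Visit 2 → queue [10, 14, 16, 3, 8]
Visit 10 → queue [14, 16, 3, 8]
Visit 14 → queue [16, 3, 8]
Visit 16 → queue [3, 8]
Visit 3 → queue [8]
Visit 8 → queue []

Visit order: 1, 5, 11, 15, 7, 4, 6, 9, 12, 13, 2, 10, 14, 16, 3, 8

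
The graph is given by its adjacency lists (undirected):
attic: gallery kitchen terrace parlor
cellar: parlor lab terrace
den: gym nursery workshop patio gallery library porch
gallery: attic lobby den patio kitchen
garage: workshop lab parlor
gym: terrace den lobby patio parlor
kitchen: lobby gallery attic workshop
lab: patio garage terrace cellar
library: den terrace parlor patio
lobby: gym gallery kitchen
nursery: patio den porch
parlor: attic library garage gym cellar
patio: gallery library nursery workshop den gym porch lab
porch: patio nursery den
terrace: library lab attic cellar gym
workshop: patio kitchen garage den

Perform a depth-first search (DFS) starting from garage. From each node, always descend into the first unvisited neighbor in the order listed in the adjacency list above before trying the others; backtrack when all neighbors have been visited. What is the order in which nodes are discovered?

Visit garage
garage → workshop
workshop → patio
patio → gallery
gallery → attic
attic → kitchen
kitchen → lobby
lobby → gym
gym → terrace
terrace → library
library → den
den → nursery
nursery → porch
library → parlor
parlor → cellar
cellar → lab

garage, workshop, patio, gallery, attic, kitchen, lobby, gym, terrace, library, den, nursery, porch, parlor, cellar, lab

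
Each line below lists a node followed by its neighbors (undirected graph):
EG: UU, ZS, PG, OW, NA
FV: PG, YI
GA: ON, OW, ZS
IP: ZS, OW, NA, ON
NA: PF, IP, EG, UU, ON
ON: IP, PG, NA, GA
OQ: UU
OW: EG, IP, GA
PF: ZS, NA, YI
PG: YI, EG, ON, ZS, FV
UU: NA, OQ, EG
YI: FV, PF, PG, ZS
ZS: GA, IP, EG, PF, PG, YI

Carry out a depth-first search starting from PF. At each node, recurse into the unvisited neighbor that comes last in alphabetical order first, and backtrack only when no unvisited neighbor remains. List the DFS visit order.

Visit PF
PF → ZS
ZS → YI
YI → PG
PG → ON
ON → NA
NA → UU
UU → OQ
UU → EG
EG → OW
OW → IP
OW → GA
PG → FV

PF ZS YI PG ON NA UU OQ EG OW IP GA FV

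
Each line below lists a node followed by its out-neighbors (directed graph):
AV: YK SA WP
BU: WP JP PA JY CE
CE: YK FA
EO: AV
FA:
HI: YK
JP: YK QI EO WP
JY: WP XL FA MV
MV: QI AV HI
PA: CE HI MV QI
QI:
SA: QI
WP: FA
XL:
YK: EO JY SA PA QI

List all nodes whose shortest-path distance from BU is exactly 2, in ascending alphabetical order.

Level 0: BU
Level 1: CE, JP, JY, PA, WP
Level 2: EO, FA, HI, MV, QI, XL, YK
Level 3: AV, SA

EO, FA, HI, MV, QI, XL, YK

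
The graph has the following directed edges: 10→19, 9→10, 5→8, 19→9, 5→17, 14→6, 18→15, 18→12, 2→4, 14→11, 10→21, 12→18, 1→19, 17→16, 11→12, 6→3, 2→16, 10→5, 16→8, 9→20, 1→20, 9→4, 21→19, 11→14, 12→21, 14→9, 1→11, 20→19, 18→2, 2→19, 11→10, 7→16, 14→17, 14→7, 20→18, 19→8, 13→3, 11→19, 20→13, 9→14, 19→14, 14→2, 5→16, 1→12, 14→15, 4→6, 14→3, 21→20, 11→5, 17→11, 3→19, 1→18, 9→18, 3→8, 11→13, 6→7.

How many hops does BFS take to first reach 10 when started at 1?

Level 0: 1
Level 1: 11, 12, 18, 19, 20
Level 2: 2, 5, 8, 9, 10, 13, 14, 15, 21
Level 3: 3, 4, 6, 7, 16, 17
10 first appears at level 2.

2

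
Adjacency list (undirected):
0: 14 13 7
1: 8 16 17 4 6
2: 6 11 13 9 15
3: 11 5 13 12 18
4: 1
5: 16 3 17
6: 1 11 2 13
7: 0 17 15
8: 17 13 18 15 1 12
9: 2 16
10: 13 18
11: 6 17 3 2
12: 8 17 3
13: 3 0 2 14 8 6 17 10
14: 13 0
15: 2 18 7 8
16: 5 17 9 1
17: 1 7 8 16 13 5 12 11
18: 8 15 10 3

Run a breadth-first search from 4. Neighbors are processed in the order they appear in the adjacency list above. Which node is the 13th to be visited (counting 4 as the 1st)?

Visit 4; enqueue 1 → queue [1]
Visit 1; enqueue 8, 16, 17, 6 → queue [8, 16, 17, 6]
Visit 8; enqueue 13, 18, 15, 12 → queue [16, 17, 6, 13, 18, 15, 12]
Visit 16; enqueue 5, 9 → queue [17, 6, 13, 18, 15, 12, 5, 9]
Visit 17; enqueue 7, 11 → queue [6, 13, 18, 15, 12, 5, 9, 7, 11]
Visit 6; enqueue 2 → queue [13, 18, 15, 12, 5, 9, 7, 11, 2]
Visit 13; enqueue 3, 0, 14, 10 → queue [18, 15, 12, 5, 9, 7, 11, 2, 3, 0, 14, 10]
Visit 18 → queue [15, 12, 5, 9, 7, 11, 2, 3, 0, 14, 10]
Visit 15 → queue [12, 5, 9, 7, 11, 2, 3, 0, 14, 10]
Visit 12 → queue [5, 9, 7, 11, 2, 3, 0, 14, 10]
Visit 5 → queue [9, 7, 11, 2, 3, 0, 14, 10]
Visit 9 → queue [7, 11, 2, 3, 0, 14, 10]
Visit 7 → queue [11, 2, 3, 0, 14, 10]
Visit 11 → queue [2, 3, 0, 14, 10]
Visit 2 → queue [3, 0, 14, 10]
Visit 3 → queue [0, 14, 10]
Visit 0 → queue [14, 10]
Visit 14 → queue [10]
Visit 10 → queue []

Visit order: 4, 1, 8, 16, 17, 6, 13, 18, 15, 12, 5, 9, 7, 11, 2, 3, 0, 14, 10

7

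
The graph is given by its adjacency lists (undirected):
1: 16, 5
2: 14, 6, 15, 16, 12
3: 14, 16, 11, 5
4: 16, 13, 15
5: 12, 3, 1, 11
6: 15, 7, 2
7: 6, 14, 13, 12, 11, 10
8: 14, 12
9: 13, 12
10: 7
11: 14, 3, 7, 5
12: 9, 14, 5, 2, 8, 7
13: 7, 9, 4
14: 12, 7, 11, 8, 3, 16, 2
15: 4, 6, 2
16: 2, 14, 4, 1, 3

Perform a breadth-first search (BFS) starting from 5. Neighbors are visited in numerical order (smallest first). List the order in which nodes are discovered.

Visit 5; enqueue 1, 3, 11, 12 → queue [1, 3, 11, 12]
Visit 1; enqueue 16 → queue [3, 11, 12, 16]
Visit 3; enqueue 14 → queue [11, 12, 16, 14]
Visit 11; enqueue 7 → queue [12, 16, 14, 7]
Visit 12; enqueue 2, 8, 9 → queue [16, 14, 7, 2, 8, 9]
Visit 16; enqueue 4 → queue [14, 7, 2, 8, 9, 4]
Visit 14 → queue [7, 2, 8, 9, 4]
Visit 7; enqueue 6, 10, 13 → queue [2, 8, 9, 4, 6, 10, 13]
Visit 2; enqueue 15 → queue [8, 9, 4, 6, 10, 13, 15]
Visit 8 → queue [9, 4, 6, 10, 13, 15]
Visit 9 → queue [4, 6, 10, 13, 15]
Visit 4 → queue [6, 10, 13, 15]
Visit 6 → queue [10, 13, 15]
Visit 10 → queue [13, 15]
Visit 13 → queue [15]
Visit 15 → queue []

5 -> 1 -> 3 -> 11 -> 12 -> 16 -> 14 -> 7 -> 2 -> 8 -> 9 -> 4 -> 6 -> 10 -> 13 -> 15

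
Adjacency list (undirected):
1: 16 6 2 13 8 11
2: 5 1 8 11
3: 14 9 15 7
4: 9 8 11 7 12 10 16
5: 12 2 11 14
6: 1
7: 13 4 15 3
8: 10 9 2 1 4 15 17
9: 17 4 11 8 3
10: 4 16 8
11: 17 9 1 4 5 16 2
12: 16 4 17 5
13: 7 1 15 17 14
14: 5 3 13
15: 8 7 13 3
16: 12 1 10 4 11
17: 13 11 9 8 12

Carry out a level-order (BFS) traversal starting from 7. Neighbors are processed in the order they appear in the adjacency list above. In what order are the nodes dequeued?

7 → 13 → 4 → 15 → 3 → 1 → 17 → 14 → 9 → 8 → 11 → 12 → 10 → 16 → 6 → 2 → 5

Visit 7; enqueue 13, 4, 15, 3 → queue [13, 4, 15, 3]
Visit 13; enqueue 1, 17, 14 → queue [4, 15, 3, 1, 17, 14]
Visit 4; enqueue 9, 8, 11, 12, 10, 16 → queue [15, 3, 1, 17, 14, 9, 8, 11, 12, 10, 16]
Visit 15 → queue [3, 1, 17, 14, 9, 8, 11, 12, 10, 16]
Visit 3 → queue [1, 17, 14, 9, 8, 11, 12, 10, 16]
Visit 1; enqueue 6, 2 → queue [17, 14, 9, 8, 11, 12, 10, 16, 6, 2]
Visit 17 → queue [14, 9, 8, 11, 12, 10, 16, 6, 2]
Visit 14; enqueue 5 → queue [9, 8, 11, 12, 10, 16, 6, 2, 5]
Visit 9 → queue [8, 11, 12, 10, 16, 6, 2, 5]
Visit 8 → queue [11, 12, 10, 16, 6, 2, 5]
Visit 11 → queue [12, 10, 16, 6, 2, 5]
Visit 12 → queue [10, 16, 6, 2, 5]
Visit 10 → queue [16, 6, 2, 5]
Visit 16 → queue [6, 2, 5]
Visit 6 → queue [2, 5]
Visit 2 → queue [5]
Visit 5 → queue []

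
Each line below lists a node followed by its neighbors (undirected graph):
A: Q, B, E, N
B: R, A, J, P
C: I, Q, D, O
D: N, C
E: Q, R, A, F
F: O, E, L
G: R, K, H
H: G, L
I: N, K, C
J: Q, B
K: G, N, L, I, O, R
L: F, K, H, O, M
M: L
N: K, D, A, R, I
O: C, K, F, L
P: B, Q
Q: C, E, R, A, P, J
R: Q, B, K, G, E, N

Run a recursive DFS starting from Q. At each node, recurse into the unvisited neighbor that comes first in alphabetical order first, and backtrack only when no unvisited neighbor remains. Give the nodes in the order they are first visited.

Visit Q
Q → A
A → B
B → J
B → P
B → R
R → E
E → F
F → L
L → H
H → G
G → K
K → I
I → C
C → D
D → N
C → O
L → M

Q, A, B, J, P, R, E, F, L, H, G, K, I, C, D, N, O, M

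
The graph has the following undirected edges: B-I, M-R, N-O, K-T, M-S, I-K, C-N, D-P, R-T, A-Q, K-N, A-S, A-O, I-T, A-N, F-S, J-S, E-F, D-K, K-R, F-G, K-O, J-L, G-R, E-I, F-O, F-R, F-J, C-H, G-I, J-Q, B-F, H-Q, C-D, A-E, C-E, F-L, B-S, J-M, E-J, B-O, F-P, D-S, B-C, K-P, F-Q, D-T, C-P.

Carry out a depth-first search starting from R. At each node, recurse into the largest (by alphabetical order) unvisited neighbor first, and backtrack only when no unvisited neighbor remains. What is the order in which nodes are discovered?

R → T → K → P → F → S → M → J → Q → H → C → N → O → B → I → G → E → A → D → L

Visit R
R → T
T → K
K → P
P → F
F → S
S → M
M → J
J → Q
Q → H
H → C
C → N
N → O
O → B
B → I
I → G
I → E
E → A
C → D
J → L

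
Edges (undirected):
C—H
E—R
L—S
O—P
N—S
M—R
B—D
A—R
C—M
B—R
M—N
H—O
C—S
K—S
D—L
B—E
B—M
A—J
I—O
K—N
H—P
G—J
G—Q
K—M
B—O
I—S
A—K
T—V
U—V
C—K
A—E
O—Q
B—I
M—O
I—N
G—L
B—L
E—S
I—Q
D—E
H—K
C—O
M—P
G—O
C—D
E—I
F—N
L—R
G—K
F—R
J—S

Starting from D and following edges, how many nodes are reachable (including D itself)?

19

BFS from D visits: D, B, C, E, L, I, M, O, R, H, K, S, A, G, N, Q, P, F, J
Reachable nodes: 19 of 22 total.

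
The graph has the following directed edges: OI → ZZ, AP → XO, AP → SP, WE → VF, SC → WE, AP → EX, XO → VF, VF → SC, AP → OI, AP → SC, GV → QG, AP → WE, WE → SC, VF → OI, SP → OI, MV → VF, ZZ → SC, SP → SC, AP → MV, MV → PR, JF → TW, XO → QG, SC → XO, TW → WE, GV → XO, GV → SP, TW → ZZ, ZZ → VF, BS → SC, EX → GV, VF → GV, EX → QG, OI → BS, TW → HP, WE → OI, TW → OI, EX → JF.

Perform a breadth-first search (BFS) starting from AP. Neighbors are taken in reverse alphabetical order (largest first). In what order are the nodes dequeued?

Visit AP; enqueue XO, WE, SP, SC, OI, MV, EX → queue [XO, WE, SP, SC, OI, MV, EX]
Visit XO; enqueue VF, QG → queue [WE, SP, SC, OI, MV, EX, VF, QG]
Visit WE → queue [SP, SC, OI, MV, EX, VF, QG]
Visit SP → queue [SC, OI, MV, EX, VF, QG]
Visit SC → queue [OI, MV, EX, VF, QG]
Visit OI; enqueue ZZ, BS → queue [MV, EX, VF, QG, ZZ, BS]
Visit MV; enqueue PR → queue [EX, VF, QG, ZZ, BS, PR]
Visit EX; enqueue JF, GV → queue [VF, QG, ZZ, BS, PR, JF, GV]
Visit VF → queue [QG, ZZ, BS, PR, JF, GV]
Visit QG → queue [ZZ, BS, PR, JF, GV]
Visit ZZ → queue [BS, PR, JF, GV]
Visit BS → queue [PR, JF, GV]
Visit PR → queue [JF, GV]
Visit JF; enqueue TW → queue [GV, TW]
Visit GV → queue [TW]
Visit TW; enqueue HP → queue [HP]
Visit HP → queue []

AP, XO, WE, SP, SC, OI, MV, EX, VF, QG, ZZ, BS, PR, JF, GV, TW, HP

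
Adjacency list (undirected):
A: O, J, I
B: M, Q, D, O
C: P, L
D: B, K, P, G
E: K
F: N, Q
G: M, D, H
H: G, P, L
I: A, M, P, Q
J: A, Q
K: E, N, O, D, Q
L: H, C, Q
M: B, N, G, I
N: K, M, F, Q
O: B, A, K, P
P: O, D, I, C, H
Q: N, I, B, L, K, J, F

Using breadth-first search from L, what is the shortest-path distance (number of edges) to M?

3

Level 0: L
Level 1: C, H, Q
Level 2: B, F, G, I, J, K, N, P
Level 3: A, D, E, M, O
M first appears at level 3.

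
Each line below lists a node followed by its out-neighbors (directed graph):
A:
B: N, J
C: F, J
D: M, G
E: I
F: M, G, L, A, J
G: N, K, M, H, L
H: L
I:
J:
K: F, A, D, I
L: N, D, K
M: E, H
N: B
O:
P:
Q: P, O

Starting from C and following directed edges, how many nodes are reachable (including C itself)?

BFS from C visits: C, F, J, M, G, L, A, E, H, N, K, D, I, B
Reachable nodes: 14 of 17 total.

14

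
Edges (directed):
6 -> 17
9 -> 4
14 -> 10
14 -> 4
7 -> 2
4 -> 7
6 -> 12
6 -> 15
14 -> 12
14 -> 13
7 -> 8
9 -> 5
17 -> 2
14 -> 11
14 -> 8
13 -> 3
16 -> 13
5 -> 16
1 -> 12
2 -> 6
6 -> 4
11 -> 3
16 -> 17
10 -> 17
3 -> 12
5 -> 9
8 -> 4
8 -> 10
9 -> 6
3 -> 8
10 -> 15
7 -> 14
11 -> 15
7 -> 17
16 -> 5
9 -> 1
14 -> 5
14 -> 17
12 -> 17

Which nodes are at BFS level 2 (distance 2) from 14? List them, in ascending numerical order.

Level 0: 14
Level 1: 4, 5, 8, 10, 11, 12, 13, 17
Level 2: 2, 3, 7, 9, 15, 16
Level 3: 1, 6

2, 3, 7, 9, 15, 16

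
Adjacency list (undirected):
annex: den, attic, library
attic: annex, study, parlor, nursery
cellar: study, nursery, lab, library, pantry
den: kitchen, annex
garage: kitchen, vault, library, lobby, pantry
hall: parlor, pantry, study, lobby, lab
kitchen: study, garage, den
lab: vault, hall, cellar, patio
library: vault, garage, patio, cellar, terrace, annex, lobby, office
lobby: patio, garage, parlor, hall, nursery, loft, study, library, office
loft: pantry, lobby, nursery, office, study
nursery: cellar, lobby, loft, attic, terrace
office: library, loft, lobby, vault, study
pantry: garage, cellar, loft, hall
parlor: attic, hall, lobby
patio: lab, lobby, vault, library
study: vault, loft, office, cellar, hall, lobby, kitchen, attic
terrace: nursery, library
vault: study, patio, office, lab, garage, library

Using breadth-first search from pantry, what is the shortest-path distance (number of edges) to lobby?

2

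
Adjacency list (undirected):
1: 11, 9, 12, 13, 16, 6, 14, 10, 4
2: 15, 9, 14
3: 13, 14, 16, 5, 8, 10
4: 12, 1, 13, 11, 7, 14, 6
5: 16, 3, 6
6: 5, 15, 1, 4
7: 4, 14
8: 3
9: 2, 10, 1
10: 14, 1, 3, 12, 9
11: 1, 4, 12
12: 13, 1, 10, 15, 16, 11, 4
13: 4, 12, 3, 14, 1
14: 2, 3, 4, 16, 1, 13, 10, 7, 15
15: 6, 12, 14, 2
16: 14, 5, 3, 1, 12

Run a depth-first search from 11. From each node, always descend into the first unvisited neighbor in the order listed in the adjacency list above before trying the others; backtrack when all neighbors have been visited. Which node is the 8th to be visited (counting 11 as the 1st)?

16

Visit 11
11 → 1
1 → 9
9 → 2
2 → 15
15 → 6
6 → 5
5 → 16
16 → 14
14 → 3
3 → 13
13 → 4
4 → 12
12 → 10
4 → 7
3 → 8

Visit order: 11, 1, 9, 2, 15, 6, 5, 16, 14, 3, 13, 4, 12, 10, 7, 8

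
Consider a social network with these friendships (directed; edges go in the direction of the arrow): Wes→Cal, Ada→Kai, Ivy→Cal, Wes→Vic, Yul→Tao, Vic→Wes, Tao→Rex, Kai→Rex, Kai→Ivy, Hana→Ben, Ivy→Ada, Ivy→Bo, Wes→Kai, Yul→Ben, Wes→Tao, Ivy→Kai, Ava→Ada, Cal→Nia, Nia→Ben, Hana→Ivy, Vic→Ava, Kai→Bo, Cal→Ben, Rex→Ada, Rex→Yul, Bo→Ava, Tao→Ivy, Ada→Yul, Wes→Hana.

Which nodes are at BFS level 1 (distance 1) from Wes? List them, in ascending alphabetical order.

Level 0: Wes
Level 1: Cal, Hana, Kai, Tao, Vic
Level 2: Ava, Ben, Bo, Ivy, Nia, Rex
Level 3: Ada, Yul

Cal, Hana, Kai, Tao, Vic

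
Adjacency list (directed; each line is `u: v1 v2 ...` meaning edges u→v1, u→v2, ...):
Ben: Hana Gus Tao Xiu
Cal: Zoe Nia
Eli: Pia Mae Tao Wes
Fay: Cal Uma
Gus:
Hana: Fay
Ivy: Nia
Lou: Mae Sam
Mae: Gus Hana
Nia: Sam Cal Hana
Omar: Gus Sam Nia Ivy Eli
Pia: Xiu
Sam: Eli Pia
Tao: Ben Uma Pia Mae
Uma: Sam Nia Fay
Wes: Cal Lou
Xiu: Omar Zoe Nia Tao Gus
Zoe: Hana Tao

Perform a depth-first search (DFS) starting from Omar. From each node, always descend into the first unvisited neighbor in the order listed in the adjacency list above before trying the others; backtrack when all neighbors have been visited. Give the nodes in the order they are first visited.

Omar, Gus, Sam, Eli, Pia, Xiu, Zoe, Hana, Fay, Cal, Nia, Uma, Tao, Ben, Mae, Wes, Lou, Ivy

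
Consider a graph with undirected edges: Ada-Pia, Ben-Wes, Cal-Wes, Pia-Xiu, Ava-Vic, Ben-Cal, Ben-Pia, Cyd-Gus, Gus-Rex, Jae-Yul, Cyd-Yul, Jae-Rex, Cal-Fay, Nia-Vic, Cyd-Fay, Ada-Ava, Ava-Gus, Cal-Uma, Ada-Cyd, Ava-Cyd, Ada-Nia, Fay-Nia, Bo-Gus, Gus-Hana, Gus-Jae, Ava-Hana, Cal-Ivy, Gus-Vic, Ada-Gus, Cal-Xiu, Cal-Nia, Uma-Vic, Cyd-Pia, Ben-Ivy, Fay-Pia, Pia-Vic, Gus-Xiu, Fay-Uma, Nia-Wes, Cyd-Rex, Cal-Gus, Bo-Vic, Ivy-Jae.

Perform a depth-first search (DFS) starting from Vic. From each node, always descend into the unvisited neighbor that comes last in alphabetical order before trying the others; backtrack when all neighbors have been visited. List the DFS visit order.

Visit Vic
Vic → Uma
Uma → Fay
Fay → Pia
Pia → Xiu
Xiu → Gus
Gus → Rex
Rex → Jae
Jae → Yul
Yul → Cyd
Cyd → Ava
Ava → Hana
Ava → Ada
Ada → Nia
Nia → Wes
Wes → Cal
Cal → Ivy
Ivy → Ben
Gus → Bo

Vic, Uma, Fay, Pia, Xiu, Gus, Rex, Jae, Yul, Cyd, Ava, Hana, Ada, Nia, Wes, Cal, Ivy, Ben, Bo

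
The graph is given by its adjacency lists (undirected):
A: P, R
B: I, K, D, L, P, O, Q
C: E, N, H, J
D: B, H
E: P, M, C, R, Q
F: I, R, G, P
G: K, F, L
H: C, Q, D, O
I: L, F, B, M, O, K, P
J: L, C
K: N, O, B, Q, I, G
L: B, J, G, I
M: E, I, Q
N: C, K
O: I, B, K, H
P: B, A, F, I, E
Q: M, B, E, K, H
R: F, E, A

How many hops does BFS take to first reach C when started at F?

3

Level 0: F
Level 1: G, I, P, R
Level 2: A, B, E, K, L, M, O
Level 3: C, D, H, J, N, Q
C first appears at level 3.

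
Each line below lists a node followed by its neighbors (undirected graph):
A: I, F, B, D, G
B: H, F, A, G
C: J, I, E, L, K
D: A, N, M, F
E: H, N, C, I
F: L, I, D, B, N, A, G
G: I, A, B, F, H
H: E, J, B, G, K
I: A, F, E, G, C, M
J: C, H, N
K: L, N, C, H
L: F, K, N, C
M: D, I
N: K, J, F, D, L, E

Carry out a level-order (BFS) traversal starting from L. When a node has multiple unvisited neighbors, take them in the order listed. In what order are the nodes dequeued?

Visit L; enqueue F, K, N, C → queue [F, K, N, C]
Visit F; enqueue I, D, B, A, G → queue [K, N, C, I, D, B, A, G]
Visit K; enqueue H → queue [N, C, I, D, B, A, G, H]
Visit N; enqueue J, E → queue [C, I, D, B, A, G, H, J, E]
Visit C → queue [I, D, B, A, G, H, J, E]
Visit I; enqueue M → queue [D, B, A, G, H, J, E, M]
Visit D → queue [B, A, G, H, J, E, M]
Visit B → queue [A, G, H, J, E, M]
Visit A → queue [G, H, J, E, M]
Visit G → queue [H, J, E, M]
Visit H → queue [J, E, M]
Visit J → queue [E, M]
Visit E → queue [M]
Visit M → queue []

L, F, K, N, C, I, D, B, A, G, H, J, E, M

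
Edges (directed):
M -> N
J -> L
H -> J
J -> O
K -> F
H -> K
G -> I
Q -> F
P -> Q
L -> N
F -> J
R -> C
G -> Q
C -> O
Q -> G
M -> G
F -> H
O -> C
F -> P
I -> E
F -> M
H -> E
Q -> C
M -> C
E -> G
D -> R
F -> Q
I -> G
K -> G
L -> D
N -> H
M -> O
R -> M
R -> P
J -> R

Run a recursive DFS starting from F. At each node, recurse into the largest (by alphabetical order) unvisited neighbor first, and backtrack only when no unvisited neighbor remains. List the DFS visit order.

Visit F
F → Q
Q → G
G → I
I → E
Q → C
C → O
F → P
F → M
M → N
N → H
H → K
H → J
J → R
J → L
L → D

F -> Q -> G -> I -> E -> C -> O -> P -> M -> N -> H -> K -> J -> R -> L -> D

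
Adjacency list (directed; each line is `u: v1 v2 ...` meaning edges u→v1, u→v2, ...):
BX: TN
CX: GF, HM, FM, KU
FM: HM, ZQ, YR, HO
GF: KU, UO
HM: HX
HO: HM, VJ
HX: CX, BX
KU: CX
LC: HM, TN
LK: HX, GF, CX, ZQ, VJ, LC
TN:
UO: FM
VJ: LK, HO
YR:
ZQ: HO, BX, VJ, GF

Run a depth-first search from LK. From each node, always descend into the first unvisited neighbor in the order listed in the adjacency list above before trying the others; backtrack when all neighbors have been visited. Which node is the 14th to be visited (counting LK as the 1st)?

YR

Visit LK
LK → HX
HX → CX
CX → GF
GF → KU
GF → UO
UO → FM
FM → HM
FM → ZQ
ZQ → HO
HO → VJ
ZQ → BX
BX → TN
FM → YR
LK → LC

Visit order: LK, HX, CX, GF, KU, UO, FM, HM, ZQ, HO, VJ, BX, TN, YR, LC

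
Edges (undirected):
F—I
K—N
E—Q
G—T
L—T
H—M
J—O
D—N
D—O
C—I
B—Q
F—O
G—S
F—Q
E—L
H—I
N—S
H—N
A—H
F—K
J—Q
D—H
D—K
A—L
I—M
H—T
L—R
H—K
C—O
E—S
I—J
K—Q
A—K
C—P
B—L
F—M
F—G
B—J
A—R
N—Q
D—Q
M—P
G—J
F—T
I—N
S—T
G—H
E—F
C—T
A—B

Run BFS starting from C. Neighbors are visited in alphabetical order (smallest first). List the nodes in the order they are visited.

C, I, O, P, T, F, H, J, M, N, D, G, L, S, E, K, Q, A, B, R

Visit C; enqueue I, O, P, T → queue [I, O, P, T]
Visit I; enqueue F, H, J, M, N → queue [O, P, T, F, H, J, M, N]
Visit O; enqueue D → queue [P, T, F, H, J, M, N, D]
Visit P → queue [T, F, H, J, M, N, D]
Visit T; enqueue G, L, S → queue [F, H, J, M, N, D, G, L, S]
Visit F; enqueue E, K, Q → queue [H, J, M, N, D, G, L, S, E, K, Q]
Visit H; enqueue A → queue [J, M, N, D, G, L, S, E, K, Q, A]
Visit J; enqueue B → queue [M, N, D, G, L, S, E, K, Q, A, B]
Visit M → queue [N, D, G, L, S, E, K, Q, A, B]
Visit N → queue [D, G, L, S, E, K, Q, A, B]
Visit D → queue [G, L, S, E, K, Q, A, B]
Visit G → queue [L, S, E, K, Q, A, B]
Visit L; enqueue R → queue [S, E, K, Q, A, B, R]
Visit S → queue [E, K, Q, A, B, R]
Visit E → queue [K, Q, A, B, R]
Visit K → queue [Q, A, B, R]
Visit Q → queue [A, B, R]
Visit A → queue [B, R]
Visit B → queue [R]
Visit R → queue []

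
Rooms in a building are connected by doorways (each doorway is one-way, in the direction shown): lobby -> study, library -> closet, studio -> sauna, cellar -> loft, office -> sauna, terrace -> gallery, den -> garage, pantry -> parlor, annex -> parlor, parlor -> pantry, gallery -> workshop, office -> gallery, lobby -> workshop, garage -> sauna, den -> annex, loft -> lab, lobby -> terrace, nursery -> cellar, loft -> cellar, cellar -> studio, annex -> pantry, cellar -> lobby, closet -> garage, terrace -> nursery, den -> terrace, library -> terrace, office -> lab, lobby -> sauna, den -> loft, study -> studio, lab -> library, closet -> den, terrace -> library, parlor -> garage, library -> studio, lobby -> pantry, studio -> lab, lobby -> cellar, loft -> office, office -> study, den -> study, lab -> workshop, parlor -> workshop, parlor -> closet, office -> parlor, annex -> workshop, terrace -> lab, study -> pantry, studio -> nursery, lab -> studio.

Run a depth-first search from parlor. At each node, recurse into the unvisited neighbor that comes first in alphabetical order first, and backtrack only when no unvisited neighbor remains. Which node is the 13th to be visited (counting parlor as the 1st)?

Visit parlor
parlor → closet
closet → den
den → annex
annex → pantry
annex → workshop
den → garage
garage → sauna
den → loft
loft → cellar
cellar → lobby
lobby → study
study → studio
studio → lab
lab → library
library → terrace
terrace → gallery
terrace → nursery
loft → office

Visit order: parlor, closet, den, annex, pantry, workshop, garage, sauna, loft, cellar, lobby, study, studio, lab, library, terrace, gallery, nursery, office

studio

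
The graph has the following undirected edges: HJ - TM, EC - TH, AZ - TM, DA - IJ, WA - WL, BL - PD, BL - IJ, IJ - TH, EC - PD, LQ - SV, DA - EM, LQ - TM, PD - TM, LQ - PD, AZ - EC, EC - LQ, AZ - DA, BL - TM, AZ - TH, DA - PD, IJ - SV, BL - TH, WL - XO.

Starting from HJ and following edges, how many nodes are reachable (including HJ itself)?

12

BFS from HJ visits: HJ, TM, AZ, BL, LQ, PD, DA, EC, TH, IJ, SV, EM
Reachable nodes: 12 of 15 total.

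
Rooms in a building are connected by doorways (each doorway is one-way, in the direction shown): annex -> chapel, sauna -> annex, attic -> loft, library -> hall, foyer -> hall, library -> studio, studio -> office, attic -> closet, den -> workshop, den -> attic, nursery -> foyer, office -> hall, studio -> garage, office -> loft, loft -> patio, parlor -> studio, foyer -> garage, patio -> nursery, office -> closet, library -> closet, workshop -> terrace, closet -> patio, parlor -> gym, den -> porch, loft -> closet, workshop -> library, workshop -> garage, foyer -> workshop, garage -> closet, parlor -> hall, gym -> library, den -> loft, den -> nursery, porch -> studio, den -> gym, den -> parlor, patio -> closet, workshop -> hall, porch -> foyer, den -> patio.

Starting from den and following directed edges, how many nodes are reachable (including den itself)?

17

BFS from den visits: den, workshop, porch, patio, parlor, nursery, loft, gym, attic, terrace, library, hall, garage, studio, foyer, closet, office
Reachable nodes: 17 of 20 total.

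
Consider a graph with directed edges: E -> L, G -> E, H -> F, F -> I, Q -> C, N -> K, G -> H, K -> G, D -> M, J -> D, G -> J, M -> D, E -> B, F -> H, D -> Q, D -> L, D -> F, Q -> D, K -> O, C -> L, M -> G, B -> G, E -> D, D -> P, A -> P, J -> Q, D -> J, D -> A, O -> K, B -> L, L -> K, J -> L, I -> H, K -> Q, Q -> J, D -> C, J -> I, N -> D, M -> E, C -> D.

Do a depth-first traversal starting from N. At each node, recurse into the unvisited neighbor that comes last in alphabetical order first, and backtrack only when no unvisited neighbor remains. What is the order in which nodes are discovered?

Visit N
N → K
K → Q
Q → J
J → L
J → I
I → H
H → F
J → D
D → P
D → M
M → G
G → E
E → B
D → C
D → A
K → O

N, K, Q, J, L, I, H, F, D, P, M, G, E, B, C, A, O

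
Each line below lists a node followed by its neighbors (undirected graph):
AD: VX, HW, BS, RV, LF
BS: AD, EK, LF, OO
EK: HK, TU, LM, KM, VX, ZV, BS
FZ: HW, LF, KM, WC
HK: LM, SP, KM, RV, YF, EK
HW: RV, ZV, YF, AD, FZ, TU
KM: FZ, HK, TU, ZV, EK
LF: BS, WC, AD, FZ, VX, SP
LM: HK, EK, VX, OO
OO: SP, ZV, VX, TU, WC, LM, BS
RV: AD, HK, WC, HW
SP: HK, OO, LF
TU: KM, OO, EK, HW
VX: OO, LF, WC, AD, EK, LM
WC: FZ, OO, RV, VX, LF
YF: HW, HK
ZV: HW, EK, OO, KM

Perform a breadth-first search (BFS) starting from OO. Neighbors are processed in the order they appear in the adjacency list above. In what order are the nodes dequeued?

OO, SP, ZV, VX, TU, WC, LM, BS, HK, LF, HW, EK, KM, AD, FZ, RV, YF

Visit OO; enqueue SP, ZV, VX, TU, WC, LM, BS → queue [SP, ZV, VX, TU, WC, LM, BS]
Visit SP; enqueue HK, LF → queue [ZV, VX, TU, WC, LM, BS, HK, LF]
Visit ZV; enqueue HW, EK, KM → queue [VX, TU, WC, LM, BS, HK, LF, HW, EK, KM]
Visit VX; enqueue AD → queue [TU, WC, LM, BS, HK, LF, HW, EK, KM, AD]
Visit TU → queue [WC, LM, BS, HK, LF, HW, EK, KM, AD]
Visit WC; enqueue FZ, RV → queue [LM, BS, HK, LF, HW, EK, KM, AD, FZ, RV]
Visit LM → queue [BS, HK, LF, HW, EK, KM, AD, FZ, RV]
Visit BS → queue [HK, LF, HW, EK, KM, AD, FZ, RV]
Visit HK; enqueue YF → queue [LF, HW, EK, KM, AD, FZ, RV, YF]
Visit LF → queue [HW, EK, KM, AD, FZ, RV, YF]
Visit HW → queue [EK, KM, AD, FZ, RV, YF]
Visit EK → queue [KM, AD, FZ, RV, YF]
Visit KM → queue [AD, FZ, RV, YF]
Visit AD → queue [FZ, RV, YF]
Visit FZ → queue [RV, YF]
Visit RV → queue [YF]
Visit YF → queue []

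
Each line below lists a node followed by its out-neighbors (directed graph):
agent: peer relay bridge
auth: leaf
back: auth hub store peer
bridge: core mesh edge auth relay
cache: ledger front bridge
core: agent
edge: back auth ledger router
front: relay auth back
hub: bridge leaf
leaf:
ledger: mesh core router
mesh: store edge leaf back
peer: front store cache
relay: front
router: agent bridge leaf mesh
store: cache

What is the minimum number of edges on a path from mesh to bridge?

Level 0: mesh
Level 1: back, edge, leaf, store
Level 2: auth, cache, hub, ledger, peer, router
Level 3: agent, bridge, core, front
Level 4: relay
bridge first appears at level 3.

3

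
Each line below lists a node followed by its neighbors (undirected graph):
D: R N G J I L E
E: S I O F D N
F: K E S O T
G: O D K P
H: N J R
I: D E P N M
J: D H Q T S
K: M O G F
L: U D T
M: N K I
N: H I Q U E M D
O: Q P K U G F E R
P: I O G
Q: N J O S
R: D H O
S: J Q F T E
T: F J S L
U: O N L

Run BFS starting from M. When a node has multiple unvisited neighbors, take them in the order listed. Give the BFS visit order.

M → N → K → I → H → Q → U → E → D → O → G → F → P → J → R → S → L → T

Visit M; enqueue N, K, I → queue [N, K, I]
Visit N; enqueue H, Q, U, E, D → queue [K, I, H, Q, U, E, D]
Visit K; enqueue O, G, F → queue [I, H, Q, U, E, D, O, G, F]
Visit I; enqueue P → queue [H, Q, U, E, D, O, G, F, P]
Visit H; enqueue J, R → queue [Q, U, E, D, O, G, F, P, J, R]
Visit Q; enqueue S → queue [U, E, D, O, G, F, P, J, R, S]
Visit U; enqueue L → queue [E, D, O, G, F, P, J, R, S, L]
Visit E → queue [D, O, G, F, P, J, R, S, L]
Visit D → queue [O, G, F, P, J, R, S, L]
Visit O → queue [G, F, P, J, R, S, L]
Visit G → queue [F, P, J, R, S, L]
Visit F; enqueue T → queue [P, J, R, S, L, T]
Visit P → queue [J, R, S, L, T]
Visit J → queue [R, S, L, T]
Visit R → queue [S, L, T]
Visit S → queue [L, T]
Visit L → queue [T]
Visit T → queue []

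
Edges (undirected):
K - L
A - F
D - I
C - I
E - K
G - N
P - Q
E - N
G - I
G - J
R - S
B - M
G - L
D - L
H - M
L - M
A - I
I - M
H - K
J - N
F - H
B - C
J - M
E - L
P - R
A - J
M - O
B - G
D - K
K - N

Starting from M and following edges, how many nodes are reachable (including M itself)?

15

BFS from M visits: M, B, H, I, J, L, O, C, G, F, K, A, D, N, E
Reachable nodes: 15 of 19 total.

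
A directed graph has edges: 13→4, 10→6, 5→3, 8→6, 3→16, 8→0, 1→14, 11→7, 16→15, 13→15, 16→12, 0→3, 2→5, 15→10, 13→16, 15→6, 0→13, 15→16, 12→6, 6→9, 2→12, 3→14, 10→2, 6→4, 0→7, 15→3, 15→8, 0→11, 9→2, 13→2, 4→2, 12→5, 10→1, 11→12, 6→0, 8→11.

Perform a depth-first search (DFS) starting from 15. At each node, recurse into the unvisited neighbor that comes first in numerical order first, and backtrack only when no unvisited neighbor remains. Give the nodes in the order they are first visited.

Visit 15
15 → 3
3 → 14
3 → 16
16 → 12
12 → 5
12 → 6
6 → 0
0 → 7
0 → 11
0 → 13
13 → 2
13 → 4
6 → 9
15 → 8
15 → 10
10 → 1

15, 3, 14, 16, 12, 5, 6, 0, 7, 11, 13, 2, 4, 9, 8, 10, 1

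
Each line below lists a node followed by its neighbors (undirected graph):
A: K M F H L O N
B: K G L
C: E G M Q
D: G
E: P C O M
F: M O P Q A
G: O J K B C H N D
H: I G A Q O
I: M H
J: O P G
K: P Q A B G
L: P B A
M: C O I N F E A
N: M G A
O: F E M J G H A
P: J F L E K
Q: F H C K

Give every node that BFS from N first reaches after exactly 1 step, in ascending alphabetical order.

A, G, M

Level 0: N
Level 1: A, G, M
Level 2: B, C, D, E, F, H, I, J, K, L, O
Level 3: P, Q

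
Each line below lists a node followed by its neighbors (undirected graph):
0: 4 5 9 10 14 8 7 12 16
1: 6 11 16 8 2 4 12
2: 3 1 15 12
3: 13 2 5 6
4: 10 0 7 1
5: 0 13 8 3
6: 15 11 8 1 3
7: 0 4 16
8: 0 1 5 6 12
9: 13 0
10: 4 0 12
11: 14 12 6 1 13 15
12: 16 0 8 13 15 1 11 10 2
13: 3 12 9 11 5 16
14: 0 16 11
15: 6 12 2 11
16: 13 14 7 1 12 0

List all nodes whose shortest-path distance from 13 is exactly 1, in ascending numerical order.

3, 5, 9, 11, 12, 16

Level 0: 13
Level 1: 3, 5, 9, 11, 12, 16
Level 2: 0, 1, 2, 6, 7, 8, 10, 14, 15
Level 3: 4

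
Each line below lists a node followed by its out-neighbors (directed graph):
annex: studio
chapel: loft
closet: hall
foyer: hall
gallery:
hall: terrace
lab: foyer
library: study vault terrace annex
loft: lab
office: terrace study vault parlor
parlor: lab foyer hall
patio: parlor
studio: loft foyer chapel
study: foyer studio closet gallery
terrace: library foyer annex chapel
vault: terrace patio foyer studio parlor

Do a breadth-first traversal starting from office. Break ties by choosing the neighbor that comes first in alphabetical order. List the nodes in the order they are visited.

Visit office; enqueue parlor, study, terrace, vault → queue [parlor, study, terrace, vault]
Visit parlor; enqueue foyer, hall, lab → queue [study, terrace, vault, foyer, hall, lab]
Visit study; enqueue closet, gallery, studio → queue [terrace, vault, foyer, hall, lab, closet, gallery, studio]
Visit terrace; enqueue annex, chapel, library → queue [vault, foyer, hall, lab, closet, gallery, studio, annex, chapel, library]
Visit vault; enqueue patio → queue [foyer, hall, lab, closet, gallery, studio, annex, chapel, library, patio]
Visit foyer → queue [hall, lab, closet, gallery, studio, annex, chapel, library, patio]
Visit hall → queue [lab, closet, gallery, studio, annex, chapel, library, patio]
Visit lab → queue [closet, gallery, studio, annex, chapel, library, patio]
Visit closet → queue [gallery, studio, annex, chapel, library, patio]
Visit gallery → queue [studio, annex, chapel, library, patio]
Visit studio; enqueue loft → queue [annex, chapel, library, patio, loft]
Visit annex → queue [chapel, library, patio, loft]
Visit chapel → queue [library, patio, loft]
Visit library → queue [patio, loft]
Visit patio → queue [loft]
Visit loft → queue []

office parlor study terrace vault foyer hall lab closet gallery studio annex chapel library patio loft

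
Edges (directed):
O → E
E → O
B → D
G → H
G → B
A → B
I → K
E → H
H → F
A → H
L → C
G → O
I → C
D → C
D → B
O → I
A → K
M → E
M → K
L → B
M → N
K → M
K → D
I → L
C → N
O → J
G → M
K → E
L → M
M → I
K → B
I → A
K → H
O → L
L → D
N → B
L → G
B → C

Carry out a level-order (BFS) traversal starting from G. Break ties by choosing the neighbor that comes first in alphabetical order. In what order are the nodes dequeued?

G -> B -> H -> M -> O -> C -> D -> F -> E -> I -> K -> N -> J -> L -> A

Visit G; enqueue B, H, M, O → queue [B, H, M, O]
Visit B; enqueue C, D → queue [H, M, O, C, D]
Visit H; enqueue F → queue [M, O, C, D, F]
Visit M; enqueue E, I, K, N → queue [O, C, D, F, E, I, K, N]
Visit O; enqueue J, L → queue [C, D, F, E, I, K, N, J, L]
Visit C → queue [D, F, E, I, K, N, J, L]
Visit D → queue [F, E, I, K, N, J, L]
Visit F → queue [E, I, K, N, J, L]
Visit E → queue [I, K, N, J, L]
Visit I; enqueue A → queue [K, N, J, L, A]
Visit K → queue [N, J, L, A]
Visit N → queue [J, L, A]
Visit J → queue [L, A]
Visit L → queue [A]
Visit A → queue []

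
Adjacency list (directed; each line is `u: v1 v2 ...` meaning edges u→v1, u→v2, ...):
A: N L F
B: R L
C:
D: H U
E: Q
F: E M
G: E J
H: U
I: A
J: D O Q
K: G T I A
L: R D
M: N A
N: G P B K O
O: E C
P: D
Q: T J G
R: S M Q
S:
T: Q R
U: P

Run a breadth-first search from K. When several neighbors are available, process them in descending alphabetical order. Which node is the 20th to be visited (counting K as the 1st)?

U

Visit K; enqueue T, I, G, A → queue [T, I, G, A]
Visit T; enqueue R, Q → queue [I, G, A, R, Q]
Visit I → queue [G, A, R, Q]
Visit G; enqueue J, E → queue [A, R, Q, J, E]
Visit A; enqueue N, L, F → queue [R, Q, J, E, N, L, F]
Visit R; enqueue S, M → queue [Q, J, E, N, L, F, S, M]
Visit Q → queue [J, E, N, L, F, S, M]
Visit J; enqueue O, D → queue [E, N, L, F, S, M, O, D]
Visit E → queue [N, L, F, S, M, O, D]
Visit N; enqueue P, B → queue [L, F, S, M, O, D, P, B]
Visit L → queue [F, S, M, O, D, P, B]
Visit F → queue [S, M, O, D, P, B]
Visit S → queue [M, O, D, P, B]
Visit M → queue [O, D, P, B]
Visit O; enqueue C → queue [D, P, B, C]
Visit D; enqueue U, H → queue [P, B, C, U, H]
Visit P → queue [B, C, U, H]
Visit B → queue [C, U, H]
Visit C → queue [U, H]
Visit U → queue [H]
Visit H → queue []

Visit order: K, T, I, G, A, R, Q, J, E, N, L, F, S, M, O, D, P, B, C, U, H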